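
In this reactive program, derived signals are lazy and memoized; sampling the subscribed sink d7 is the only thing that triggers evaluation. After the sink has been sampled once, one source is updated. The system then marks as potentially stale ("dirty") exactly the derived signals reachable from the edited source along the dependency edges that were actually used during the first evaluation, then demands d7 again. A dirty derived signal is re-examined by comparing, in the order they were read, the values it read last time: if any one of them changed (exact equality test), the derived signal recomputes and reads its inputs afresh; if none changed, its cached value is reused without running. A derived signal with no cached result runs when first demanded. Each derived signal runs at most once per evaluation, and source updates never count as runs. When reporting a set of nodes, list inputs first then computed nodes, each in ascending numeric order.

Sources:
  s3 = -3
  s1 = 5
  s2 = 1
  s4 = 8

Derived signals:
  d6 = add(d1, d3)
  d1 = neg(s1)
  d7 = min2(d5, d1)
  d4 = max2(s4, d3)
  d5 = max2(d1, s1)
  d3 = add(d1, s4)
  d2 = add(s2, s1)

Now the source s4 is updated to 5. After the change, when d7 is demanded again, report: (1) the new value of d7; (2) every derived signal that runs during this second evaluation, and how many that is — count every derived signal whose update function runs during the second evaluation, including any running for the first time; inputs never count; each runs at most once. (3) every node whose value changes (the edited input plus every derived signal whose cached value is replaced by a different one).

Demanding d7 again yields -5.
0 derived signals run: none.
The nodes whose values change: s4.
Note the shortcut — s4 feeds only undemanded nodes, so no recomputation happens.

First demand of the output computes:
  d1 = neg(5) = -5
  d5 = max2(-5, 5) = 5
  d7 = min2(5, -5) = -5

After the edit, cleaning proceeds:
  s4 only reaches undemanded nodes; the second demand re-runs nothing.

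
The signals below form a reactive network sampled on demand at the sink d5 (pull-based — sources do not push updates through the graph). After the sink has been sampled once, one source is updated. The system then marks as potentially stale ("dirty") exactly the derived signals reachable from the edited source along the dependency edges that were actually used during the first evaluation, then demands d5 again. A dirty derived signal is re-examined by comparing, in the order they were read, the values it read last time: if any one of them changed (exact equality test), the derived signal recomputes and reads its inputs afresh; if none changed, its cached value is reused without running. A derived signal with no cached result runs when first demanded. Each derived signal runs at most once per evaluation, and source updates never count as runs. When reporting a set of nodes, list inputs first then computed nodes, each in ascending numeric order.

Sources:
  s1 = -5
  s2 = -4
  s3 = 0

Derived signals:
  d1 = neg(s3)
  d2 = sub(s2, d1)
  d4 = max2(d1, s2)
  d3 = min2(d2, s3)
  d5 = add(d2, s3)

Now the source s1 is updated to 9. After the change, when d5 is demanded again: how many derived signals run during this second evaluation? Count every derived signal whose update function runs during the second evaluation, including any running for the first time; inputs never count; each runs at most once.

Run set: none (0 run).
The important point: nothing the output needs ever reads s1, so the edit is invisible to it.

Initial pass — values computed on the first demand:
  d1 = neg(0) = 0
  d2 = sub(-4, 0) = -4
  d5 = add(-4, 0) = -4

Second demand — change propagation:
  no demanded computation ever read s1, so the edit dirties nothing and nothing runs.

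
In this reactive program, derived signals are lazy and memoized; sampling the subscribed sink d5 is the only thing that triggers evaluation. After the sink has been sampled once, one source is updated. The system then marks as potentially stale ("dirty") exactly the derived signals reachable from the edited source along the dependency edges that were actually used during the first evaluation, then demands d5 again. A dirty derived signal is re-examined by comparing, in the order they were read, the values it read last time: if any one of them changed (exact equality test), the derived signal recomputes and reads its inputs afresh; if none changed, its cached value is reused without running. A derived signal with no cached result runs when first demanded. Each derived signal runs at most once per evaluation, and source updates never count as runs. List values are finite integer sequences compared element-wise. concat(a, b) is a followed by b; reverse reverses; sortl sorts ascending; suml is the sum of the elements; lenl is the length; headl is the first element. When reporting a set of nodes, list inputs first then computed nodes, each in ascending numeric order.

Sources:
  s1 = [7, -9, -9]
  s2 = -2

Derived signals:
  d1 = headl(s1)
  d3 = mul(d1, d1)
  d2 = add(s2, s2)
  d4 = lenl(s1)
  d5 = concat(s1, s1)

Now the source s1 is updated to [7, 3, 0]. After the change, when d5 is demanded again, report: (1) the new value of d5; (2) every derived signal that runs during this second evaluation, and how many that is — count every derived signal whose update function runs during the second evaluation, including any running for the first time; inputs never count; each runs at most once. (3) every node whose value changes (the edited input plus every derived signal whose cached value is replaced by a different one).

Demanding d5 again yields [7, 3, 0, 7, 3, 0].
1 derived signals run: d5.
The nodes whose values change: s1, d5.

First demand of the output computes:
  d5 = concat([7, -9, -9], [7, -9, -9]) = [7, -9, -9, 7, -9, -9]

After the edit, cleaning proceeds:
  d5: a read changed (s1 [7, -9, -9]->[7, 3, 0]; s1 [7, -9, -9]->[7, 3, 0]) — executes, giving [7, 3, 0, 7, 3, 0].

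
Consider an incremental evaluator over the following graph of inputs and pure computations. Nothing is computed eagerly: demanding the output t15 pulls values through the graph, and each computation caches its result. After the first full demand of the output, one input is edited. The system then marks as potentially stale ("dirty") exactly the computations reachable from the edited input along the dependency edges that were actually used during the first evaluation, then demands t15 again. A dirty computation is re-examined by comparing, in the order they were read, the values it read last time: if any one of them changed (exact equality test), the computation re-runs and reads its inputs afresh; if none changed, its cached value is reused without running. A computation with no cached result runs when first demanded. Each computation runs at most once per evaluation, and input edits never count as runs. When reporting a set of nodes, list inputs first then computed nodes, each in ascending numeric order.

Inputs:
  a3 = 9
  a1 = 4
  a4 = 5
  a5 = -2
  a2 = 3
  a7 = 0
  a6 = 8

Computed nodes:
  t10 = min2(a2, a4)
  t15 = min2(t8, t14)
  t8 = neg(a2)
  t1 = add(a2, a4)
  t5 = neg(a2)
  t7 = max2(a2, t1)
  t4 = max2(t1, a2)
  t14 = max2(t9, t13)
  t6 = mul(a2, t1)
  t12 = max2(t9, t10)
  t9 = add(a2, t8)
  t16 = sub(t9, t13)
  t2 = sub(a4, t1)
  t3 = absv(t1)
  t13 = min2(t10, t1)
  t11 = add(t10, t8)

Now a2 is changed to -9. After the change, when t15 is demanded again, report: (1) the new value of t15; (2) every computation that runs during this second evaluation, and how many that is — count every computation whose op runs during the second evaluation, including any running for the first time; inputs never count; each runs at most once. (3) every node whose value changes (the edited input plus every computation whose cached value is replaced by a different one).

t15 now evaluates to 0.
Run set: t1, t8, t9, t10, t13, t14, t15 (7 run).
Changed values: a2, t1, t8, t10, t13, t14, t15.

Initial pass — values computed on the first demand:
  t1 = add(3, 5) = 8
  t8 = neg(3) = -3
  t9 = add(3, -3) = 0
  t10 = min2(3, 5) = 3
  t13 = min2(3, 8) = 3
  t14 = max2(0, 3) = 3
  t15 = min2(-3, 3) = -3

Second demand — change propagation:
  t1: re-runs because a2 3->-9; new result -4.
  t8: re-runs because a2 3->-9; new result 9.
  t9: re-runs because a2 3->-9; t8 -3->9; new result 0 (unchanged).
  t10: re-runs because a2 3->-9; new result -9.
  t13: re-runs because t10 3->-9; t1 8->-4; new result -9.
  t14: re-runs because t13 3->-9; new result 0.
  t15: re-runs because t8 -3->9; t14 3->0; new result 0.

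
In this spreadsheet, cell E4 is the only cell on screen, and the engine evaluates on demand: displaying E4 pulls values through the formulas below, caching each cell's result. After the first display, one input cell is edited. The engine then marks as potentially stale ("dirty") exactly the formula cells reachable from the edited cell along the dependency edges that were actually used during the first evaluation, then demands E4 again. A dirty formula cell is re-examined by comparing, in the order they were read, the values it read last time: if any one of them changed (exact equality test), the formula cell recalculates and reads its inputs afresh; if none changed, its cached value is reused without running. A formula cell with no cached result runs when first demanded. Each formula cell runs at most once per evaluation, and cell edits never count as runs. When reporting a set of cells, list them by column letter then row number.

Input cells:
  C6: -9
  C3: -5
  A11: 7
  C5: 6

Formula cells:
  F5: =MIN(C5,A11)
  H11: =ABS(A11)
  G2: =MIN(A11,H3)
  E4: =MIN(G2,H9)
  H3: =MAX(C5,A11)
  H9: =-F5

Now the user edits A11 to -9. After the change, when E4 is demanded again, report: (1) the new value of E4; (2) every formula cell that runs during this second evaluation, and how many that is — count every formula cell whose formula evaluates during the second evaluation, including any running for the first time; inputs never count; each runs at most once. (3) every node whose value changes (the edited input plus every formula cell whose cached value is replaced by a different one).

E4 now evaluates to -9.
Run set: E4, F5, G2, H3, H9 (5 run).
Changed values: A11, E4, F5, G2, H3, H9.

Initial pass — values computed on the first demand:
  F5 = MIN(6, 7) = 6
  H3 = MAX(6, 7) = 7
  G2 = MIN(7, 7) = 7
  H9 = -(6) = -6
  E4 = MIN(7, -6) = -6

Second demand — change propagation:
  F5: re-runs because A11 7->-9; new result -9.
  H3: re-runs because A11 7->-9; new result 6.
  G2: re-runs because A11 7->-9; H3 7->6; new result -9.
  H9: re-runs because F5 6->-9; new result 9.
  E4: re-runs because G2 7->-9; H9 -6->9; new result -9.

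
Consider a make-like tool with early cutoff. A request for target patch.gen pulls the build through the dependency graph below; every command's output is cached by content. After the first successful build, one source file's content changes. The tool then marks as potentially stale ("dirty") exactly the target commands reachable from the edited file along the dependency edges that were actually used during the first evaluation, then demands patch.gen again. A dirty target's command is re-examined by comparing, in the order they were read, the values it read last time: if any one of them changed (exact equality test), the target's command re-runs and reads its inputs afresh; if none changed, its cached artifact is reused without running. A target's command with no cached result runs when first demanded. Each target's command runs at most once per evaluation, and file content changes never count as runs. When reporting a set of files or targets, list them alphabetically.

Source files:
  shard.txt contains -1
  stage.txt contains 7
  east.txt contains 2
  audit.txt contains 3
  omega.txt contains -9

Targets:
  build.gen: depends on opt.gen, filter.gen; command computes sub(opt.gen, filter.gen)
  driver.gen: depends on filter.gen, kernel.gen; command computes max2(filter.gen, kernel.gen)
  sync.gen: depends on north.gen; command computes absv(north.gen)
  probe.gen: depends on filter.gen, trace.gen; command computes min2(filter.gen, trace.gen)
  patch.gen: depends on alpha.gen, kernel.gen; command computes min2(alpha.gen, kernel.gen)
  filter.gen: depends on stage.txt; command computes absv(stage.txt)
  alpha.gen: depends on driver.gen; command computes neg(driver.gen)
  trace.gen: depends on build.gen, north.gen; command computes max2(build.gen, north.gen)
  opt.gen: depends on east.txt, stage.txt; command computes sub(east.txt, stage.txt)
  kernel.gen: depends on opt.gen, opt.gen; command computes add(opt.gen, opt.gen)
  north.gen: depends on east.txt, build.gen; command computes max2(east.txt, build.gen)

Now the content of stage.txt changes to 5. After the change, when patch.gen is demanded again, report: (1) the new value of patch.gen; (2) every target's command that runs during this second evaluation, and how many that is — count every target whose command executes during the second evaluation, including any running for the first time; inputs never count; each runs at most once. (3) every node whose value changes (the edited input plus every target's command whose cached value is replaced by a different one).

First demand of the output computes:
  filter.gen = absv(7) = 7
  opt.gen = sub(2, 7) = -5
  kernel.gen = add(-5, -5) = -10
  driver.gen = max2(7, -10) = 7
  alpha.gen = neg(7) = -7
  patch.gen = min2(-7, -10) = -10

After the edit, cleaning proceeds:
  filter.gen: a read changed (stage.txt 7->5) — executes, giving 5.
  opt.gen: a read changed (stage.txt 7->5) — executes, giving -3.
  kernel.gen: a read changed (opt.gen -5->-3; opt.gen -5->-3) — executes, giving -6.
  driver.gen: a read changed (filter.gen 7->5; kernel.gen -10->-6) — executes, giving 5.
  alpha.gen: a read changed (driver.gen 7->5) — executes, giving -5.
  patch.gen: a read changed (alpha.gen -7->-5; kernel.gen -10->-6) — executes, giving -6.

Demanding patch.gen again yields -6.
6 target commands run: alpha.gen, driver.gen, filter.gen, kernel.gen, opt.gen, patch.gen.
The nodes whose values change: alpha.gen, driver.gen, filter.gen, kernel.gen, opt.gen, patch.gen, stage.txt.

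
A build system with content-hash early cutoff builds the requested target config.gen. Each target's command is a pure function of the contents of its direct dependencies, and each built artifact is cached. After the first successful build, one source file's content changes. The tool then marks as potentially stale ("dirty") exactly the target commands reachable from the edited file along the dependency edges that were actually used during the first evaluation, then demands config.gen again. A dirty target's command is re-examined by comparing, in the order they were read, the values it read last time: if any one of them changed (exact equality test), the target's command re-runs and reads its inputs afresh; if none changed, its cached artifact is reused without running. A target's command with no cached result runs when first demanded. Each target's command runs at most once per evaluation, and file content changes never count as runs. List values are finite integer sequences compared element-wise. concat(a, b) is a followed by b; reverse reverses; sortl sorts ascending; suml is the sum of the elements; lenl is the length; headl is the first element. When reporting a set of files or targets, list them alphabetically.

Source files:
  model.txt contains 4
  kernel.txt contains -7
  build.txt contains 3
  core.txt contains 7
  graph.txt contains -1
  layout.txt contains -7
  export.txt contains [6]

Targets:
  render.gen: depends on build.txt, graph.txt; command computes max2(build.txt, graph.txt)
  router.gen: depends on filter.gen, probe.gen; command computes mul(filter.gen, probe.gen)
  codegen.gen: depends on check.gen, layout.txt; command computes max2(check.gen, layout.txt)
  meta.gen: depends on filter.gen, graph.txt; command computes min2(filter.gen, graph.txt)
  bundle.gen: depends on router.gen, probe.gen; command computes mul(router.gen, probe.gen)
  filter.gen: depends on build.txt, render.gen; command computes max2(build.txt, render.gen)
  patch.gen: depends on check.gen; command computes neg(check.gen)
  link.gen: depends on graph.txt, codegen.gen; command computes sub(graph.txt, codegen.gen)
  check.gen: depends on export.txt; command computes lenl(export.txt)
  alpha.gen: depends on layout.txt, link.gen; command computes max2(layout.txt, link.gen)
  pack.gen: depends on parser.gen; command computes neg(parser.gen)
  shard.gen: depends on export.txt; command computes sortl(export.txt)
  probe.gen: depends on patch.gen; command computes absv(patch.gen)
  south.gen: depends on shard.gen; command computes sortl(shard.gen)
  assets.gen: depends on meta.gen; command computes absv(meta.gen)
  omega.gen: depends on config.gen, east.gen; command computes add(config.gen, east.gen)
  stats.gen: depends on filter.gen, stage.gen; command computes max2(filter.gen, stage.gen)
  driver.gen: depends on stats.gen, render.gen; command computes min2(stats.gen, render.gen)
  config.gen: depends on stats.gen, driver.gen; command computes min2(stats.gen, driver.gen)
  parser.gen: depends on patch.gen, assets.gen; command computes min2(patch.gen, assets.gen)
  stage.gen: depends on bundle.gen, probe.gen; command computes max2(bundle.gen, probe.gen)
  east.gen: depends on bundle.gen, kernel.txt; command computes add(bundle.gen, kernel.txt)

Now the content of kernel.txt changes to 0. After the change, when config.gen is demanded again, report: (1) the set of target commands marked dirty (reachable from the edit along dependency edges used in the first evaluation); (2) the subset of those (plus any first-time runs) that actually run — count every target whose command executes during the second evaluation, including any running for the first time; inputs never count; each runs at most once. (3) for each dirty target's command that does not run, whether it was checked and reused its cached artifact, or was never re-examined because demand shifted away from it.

First evaluation (everything demanded from the output):
  check.gen = lenl([6]) = 1
  patch.gen = neg(1) = -1
  probe.gen = absv(-1) = 1
  render.gen = max2(3, -1) = 3
  filter.gen = max2(3, 3) = 3
  router.gen = mul(3, 1) = 3
  bundle.gen = mul(3, 1) = 3
  stage.gen = max2(3, 1) = 3
  stats.gen = max2(3, 3) = 3
  driver.gen = min2(3, 3) = 3
  config.gen = min2(3, 3) = 3

Propagation after the edit:
  kernel.txt feeds no computation that the output demands — nothing is marked dirty and nothing runs.

Key observation: kernel.txt is never demanded by the output, so the edit triggers no recomputation at all.

Marked dirty: none.
Target commands that run: none — 0 in total.
Every dirty target's command ran.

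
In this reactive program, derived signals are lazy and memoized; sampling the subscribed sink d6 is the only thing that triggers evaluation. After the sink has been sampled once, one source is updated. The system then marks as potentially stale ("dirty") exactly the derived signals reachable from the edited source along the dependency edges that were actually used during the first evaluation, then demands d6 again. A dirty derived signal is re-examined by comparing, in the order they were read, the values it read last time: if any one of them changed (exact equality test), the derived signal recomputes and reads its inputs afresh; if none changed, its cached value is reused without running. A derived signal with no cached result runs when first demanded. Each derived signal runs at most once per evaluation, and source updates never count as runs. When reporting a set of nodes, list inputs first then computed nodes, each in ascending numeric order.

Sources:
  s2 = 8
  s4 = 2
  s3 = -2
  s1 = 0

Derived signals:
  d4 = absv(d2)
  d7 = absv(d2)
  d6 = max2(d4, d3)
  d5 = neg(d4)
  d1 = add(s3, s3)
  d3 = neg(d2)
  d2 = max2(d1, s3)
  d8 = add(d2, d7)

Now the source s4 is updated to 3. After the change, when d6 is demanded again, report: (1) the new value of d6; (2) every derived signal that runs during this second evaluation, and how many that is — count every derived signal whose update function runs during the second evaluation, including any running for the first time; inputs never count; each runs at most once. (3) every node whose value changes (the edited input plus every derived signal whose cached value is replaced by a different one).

Demanding d6 again yields 2.
0 derived signals run: none.
The nodes whose values change: s4.
Note the shortcut — nothing in the graph depends on s4 at all, so no recomputation happens.

First demand of the output computes:
  d1 = add(-2, -2) = -4
  d2 = max2(-4, -2) = -2
  d3 = neg(-2) = 2
  d4 = absv(-2) = 2
  d6 = max2(2, 2) = 2

After the edit, cleaning proceeds:
  no node depends on s4 at all; the second demand re-runs nothing.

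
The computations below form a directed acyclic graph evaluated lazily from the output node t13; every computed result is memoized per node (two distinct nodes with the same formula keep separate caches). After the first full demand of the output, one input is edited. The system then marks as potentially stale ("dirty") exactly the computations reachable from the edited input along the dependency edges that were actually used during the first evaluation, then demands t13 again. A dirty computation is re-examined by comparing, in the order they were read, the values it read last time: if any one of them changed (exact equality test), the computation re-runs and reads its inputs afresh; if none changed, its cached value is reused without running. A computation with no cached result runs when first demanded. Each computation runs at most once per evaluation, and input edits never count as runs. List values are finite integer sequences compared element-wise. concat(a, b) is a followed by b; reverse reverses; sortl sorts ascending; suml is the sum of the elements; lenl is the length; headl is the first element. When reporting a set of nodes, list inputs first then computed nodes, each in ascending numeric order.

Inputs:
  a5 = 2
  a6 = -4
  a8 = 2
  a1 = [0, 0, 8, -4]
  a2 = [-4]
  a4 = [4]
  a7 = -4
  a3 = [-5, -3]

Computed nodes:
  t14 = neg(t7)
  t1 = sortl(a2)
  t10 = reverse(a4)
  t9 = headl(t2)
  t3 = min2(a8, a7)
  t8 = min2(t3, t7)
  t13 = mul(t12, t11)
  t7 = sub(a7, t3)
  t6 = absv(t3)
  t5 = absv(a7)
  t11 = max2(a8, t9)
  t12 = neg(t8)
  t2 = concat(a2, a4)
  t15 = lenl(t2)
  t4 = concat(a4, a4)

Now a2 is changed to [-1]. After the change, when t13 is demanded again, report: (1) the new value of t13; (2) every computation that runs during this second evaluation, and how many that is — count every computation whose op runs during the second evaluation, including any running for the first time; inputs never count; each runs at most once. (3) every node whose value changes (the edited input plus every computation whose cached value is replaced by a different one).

First demand of the output computes:
  t2 = concat([-4], [4]) = [-4, 4]
  t3 = min2(2, -4) = -4
  t7 = sub(-4, -4) = 0
  t8 = min2(-4, 0) = -4
  t9 = headl([-4, 4]) = -4
  t11 = max2(2, -4) = 2
  t12 = neg(-4) = 4
  t13 = mul(4, 2) = 8

After the edit, cleaning proceeds:
  t2: a read changed (a2 [-4]->[-1]) — executes, giving [-1, 4].
  t9: a read changed (t2 [-4, 4]->[-1, 4]) — executes, giving -1.
  t11: a read changed (t9 -4->-1) — executes, giving 2 — identical to its old value.
  t13: dirty, but its reads are unchanged (t12 unchanged, t11 unchanged); cached 8 stands.

Note the absorption at t11: it re-runs yet its value is the same, leaving the output's value untouched.

Demanding t13 again yields 8.
3 computations run: t2, t9, t11.
The nodes whose values change: a2, t2, t9.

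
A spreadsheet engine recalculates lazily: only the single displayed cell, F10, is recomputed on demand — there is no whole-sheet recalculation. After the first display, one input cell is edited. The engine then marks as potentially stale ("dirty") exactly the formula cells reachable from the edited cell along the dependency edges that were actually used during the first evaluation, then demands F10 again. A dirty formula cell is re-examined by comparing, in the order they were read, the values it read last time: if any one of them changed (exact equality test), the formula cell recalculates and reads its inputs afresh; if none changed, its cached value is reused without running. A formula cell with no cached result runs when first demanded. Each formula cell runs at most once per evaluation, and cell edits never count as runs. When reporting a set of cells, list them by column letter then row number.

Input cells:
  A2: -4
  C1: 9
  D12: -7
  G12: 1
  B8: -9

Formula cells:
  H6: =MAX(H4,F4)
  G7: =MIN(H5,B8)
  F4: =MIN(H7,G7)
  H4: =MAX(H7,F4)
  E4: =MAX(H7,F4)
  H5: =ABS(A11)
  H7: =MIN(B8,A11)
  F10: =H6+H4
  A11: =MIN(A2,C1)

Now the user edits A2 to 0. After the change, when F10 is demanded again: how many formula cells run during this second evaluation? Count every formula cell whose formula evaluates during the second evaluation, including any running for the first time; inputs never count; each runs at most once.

First evaluation (everything demanded from the output):
  A11 = MIN(-4, 9) = -4
  H5 = ABS(-4) = 4
  G7 = MIN(4, -9) = -9
  H7 = MIN(-9, -4) = -9
  F4 = MIN(-9, -9) = -9
  H4 = MAX(-9, -9) = -9
  H6 = MAX(-9, -9) = -9
  F10 = -9 + -9 = -18

Propagation after the edit:
  A11: runs — A2 -4->0; result 0.
  H5: runs — A11 -4->0; result 0.
  G7: runs — H5 4->0; result -9 (same value as before).
  H7: runs — A11 -4->0; result -9 (same value as before).
  F4: checked — values it read are unchanged (H7 unchanged, G7 unchanged); reused cached -9 without running.
  H4: checked — values it read are unchanged (H7 unchanged, F4 unchanged); reused cached -9 without running.
  H6: checked — values it read are unchanged (H4 unchanged, F4 unchanged); reused cached -9 without running.
  F10: checked — values it read are unchanged (H6 unchanged, H4 unchanged); reused cached -18 without running.

Key observation: the cutoff stops propagation at F4 — its inputs' values are unchanged, so it reuses its cache.

Formula cells that run: A11, G7, H5, H7 — 4 in total.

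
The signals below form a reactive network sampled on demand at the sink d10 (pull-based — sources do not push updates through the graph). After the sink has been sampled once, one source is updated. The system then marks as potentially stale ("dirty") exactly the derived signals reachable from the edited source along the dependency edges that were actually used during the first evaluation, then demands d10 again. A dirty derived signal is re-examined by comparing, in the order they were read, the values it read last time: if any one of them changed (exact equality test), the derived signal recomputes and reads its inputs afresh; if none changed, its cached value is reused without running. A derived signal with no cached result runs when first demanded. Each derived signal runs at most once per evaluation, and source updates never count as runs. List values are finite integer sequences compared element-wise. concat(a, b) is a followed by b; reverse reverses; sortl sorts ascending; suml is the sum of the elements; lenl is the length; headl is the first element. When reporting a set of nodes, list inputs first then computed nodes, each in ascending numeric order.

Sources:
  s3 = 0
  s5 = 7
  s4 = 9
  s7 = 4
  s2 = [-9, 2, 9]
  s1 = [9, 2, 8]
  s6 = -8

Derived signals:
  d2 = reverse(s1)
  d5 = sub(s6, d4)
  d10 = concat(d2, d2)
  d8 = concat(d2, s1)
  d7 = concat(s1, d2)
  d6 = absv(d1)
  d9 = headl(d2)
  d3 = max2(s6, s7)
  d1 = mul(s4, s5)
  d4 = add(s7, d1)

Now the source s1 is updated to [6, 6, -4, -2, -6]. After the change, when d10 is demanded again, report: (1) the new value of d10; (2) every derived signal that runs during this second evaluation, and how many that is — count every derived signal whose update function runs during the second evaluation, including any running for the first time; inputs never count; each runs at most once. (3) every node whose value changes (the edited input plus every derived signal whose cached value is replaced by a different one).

d10 now evaluates to [-6, -2, -4, 6, 6, -6, -2, -4, 6, 6].
Run set: d2, d10 (2 run).
Changed values: s1, d2, d10.

Initial pass — values computed on the first demand:
  d2 = reverse([9, 2, 8]) = [8, 2, 9]
  d10 = concat([8, 2, 9], [8, 2, 9]) = [8, 2, 9, 8, 2, 9]

Second demand — change propagation:
  d2: re-runs because s1 [9, 2, 8]->[6, 6, -4, -2, -6]; new result [-6, -2, -4, 6, 6].
  d10: re-runs because d2 [8, 2, 9]->[-6, -2, -4, 6, 6]; d2 [8, 2, 9]->[-6, -2, -4, 6, 6]; new result [-6, -2, -4, 6, 6, -6, -2, -4, 6, 6].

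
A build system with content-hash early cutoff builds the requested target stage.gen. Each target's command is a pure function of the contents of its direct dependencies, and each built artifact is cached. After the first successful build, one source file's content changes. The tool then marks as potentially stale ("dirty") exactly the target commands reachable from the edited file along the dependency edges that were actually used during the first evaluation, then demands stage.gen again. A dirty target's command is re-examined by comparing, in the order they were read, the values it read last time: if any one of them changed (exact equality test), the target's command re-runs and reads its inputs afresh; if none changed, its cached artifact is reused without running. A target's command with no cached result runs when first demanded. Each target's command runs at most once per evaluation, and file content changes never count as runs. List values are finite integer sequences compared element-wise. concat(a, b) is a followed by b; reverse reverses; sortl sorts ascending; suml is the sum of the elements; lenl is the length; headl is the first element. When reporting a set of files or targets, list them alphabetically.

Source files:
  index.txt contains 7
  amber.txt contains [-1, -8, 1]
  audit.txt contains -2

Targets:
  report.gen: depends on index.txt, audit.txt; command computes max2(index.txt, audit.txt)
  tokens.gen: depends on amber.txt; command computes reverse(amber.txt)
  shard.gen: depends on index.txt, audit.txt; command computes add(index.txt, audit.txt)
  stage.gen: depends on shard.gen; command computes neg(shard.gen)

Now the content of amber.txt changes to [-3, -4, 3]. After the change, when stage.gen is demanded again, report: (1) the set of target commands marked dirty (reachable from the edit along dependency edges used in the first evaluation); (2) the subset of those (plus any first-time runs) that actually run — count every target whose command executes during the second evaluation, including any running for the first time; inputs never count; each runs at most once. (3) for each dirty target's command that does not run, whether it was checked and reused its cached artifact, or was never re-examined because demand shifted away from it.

Marked dirty: none.
Target commands that run: none — 0 in total.
Every dirty target's command ran.
Key observation: amber.txt is never demanded by the output, so the edit triggers no recomputation at all.

First evaluation (everything demanded from the output):
  shard.gen = add(7, -2) = 5
  stage.gen = neg(5) = -5

Propagation after the edit:
  amber.txt feeds no computation that the output demands — nothing is marked dirty and nothing runs.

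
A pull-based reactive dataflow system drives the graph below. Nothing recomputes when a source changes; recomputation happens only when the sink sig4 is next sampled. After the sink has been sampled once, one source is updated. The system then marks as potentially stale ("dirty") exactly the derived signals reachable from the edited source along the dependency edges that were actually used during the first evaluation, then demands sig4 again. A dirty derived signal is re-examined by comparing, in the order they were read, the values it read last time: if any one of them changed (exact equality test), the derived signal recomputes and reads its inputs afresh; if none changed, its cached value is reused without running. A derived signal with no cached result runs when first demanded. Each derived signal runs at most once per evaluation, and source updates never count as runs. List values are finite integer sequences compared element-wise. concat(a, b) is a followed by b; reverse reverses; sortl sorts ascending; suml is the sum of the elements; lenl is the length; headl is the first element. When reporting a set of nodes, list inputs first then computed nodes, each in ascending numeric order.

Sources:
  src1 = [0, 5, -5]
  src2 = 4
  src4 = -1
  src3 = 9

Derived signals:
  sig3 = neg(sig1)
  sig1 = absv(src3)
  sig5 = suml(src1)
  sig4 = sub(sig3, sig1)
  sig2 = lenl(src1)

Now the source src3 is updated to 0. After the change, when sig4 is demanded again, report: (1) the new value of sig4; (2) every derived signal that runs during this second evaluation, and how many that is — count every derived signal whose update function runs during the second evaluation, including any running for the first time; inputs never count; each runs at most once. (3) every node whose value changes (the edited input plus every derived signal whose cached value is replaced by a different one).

First evaluation (everything demanded from the output):
  sig1 = absv(9) = 9
  sig3 = neg(9) = -9
  sig4 = sub(-9, 9) = -18

Propagation after the edit:
  sig1: runs — src3 9->0; result 0.
  sig3: runs — sig1 9->0; result 0.
  sig4: runs — sig3 -9->0; sig1 9->0; result 0.

New value of sig4: 0.
Derived signals that run: sig1, sig3, sig4 — 3 in total.
Values that change: src3, sig1, sig3, sig4.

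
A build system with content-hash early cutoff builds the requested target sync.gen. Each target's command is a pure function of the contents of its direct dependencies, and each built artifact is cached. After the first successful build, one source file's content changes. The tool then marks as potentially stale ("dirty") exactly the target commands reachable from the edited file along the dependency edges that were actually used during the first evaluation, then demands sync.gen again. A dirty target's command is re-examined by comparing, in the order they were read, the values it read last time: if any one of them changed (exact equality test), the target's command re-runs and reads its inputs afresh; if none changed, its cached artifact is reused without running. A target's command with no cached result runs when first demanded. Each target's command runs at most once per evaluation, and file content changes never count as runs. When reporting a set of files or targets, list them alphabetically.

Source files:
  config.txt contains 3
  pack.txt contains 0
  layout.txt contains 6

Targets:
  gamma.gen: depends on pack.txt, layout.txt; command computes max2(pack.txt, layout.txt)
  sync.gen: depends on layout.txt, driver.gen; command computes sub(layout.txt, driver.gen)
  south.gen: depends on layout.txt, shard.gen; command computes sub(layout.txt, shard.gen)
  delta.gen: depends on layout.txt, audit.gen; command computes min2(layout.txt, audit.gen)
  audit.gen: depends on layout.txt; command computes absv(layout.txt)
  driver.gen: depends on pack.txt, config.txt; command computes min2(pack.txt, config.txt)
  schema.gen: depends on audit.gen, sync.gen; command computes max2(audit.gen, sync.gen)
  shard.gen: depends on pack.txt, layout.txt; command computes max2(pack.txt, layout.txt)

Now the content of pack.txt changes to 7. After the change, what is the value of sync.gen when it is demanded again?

First evaluation (everything demanded from the output):
  driver.gen = min2(0, 3) = 0
  sync.gen = sub(6, 0) = 6

Propagation after the edit:
  driver.gen: runs — pack.txt 0->7; result 3.
  sync.gen: runs — driver.gen 0->3; result 3.

New value of sync.gen: 3.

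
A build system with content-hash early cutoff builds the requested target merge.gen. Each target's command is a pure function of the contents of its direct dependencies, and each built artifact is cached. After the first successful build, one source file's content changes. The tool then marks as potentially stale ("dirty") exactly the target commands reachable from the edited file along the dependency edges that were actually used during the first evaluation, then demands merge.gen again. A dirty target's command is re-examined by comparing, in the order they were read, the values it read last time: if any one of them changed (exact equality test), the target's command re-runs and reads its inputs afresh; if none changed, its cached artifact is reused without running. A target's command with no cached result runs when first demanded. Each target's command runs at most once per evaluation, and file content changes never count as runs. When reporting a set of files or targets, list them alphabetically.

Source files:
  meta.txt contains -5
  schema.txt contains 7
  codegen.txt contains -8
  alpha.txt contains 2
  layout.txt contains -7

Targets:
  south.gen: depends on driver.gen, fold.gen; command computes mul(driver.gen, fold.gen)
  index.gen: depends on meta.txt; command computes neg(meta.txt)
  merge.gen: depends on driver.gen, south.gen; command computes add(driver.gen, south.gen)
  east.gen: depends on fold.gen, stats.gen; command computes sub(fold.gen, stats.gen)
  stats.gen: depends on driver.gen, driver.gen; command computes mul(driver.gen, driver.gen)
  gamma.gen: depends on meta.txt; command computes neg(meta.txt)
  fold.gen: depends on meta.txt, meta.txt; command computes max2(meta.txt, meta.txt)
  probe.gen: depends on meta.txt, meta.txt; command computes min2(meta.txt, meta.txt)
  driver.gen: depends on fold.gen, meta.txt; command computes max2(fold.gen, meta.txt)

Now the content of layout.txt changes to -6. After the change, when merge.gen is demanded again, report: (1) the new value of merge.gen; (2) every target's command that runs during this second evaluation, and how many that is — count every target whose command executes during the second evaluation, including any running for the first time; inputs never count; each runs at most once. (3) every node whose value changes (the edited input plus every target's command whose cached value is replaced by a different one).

New value of merge.gen: 20.
Target commands that run: none — 0 in total.
Values that change: layout.txt.
Key observation: layout.txt is never demanded by the output, so the edit triggers no recomputation at all.

First evaluation (everything demanded from the output):
  fold.gen = max2(-5, -5) = -5
  driver.gen = max2(-5, -5) = -5
  south.gen = mul(-5, -5) = 25
  merge.gen = add(-5, 25) = 20

Propagation after the edit:
  layout.txt feeds no computation that the output demands — nothing is marked dirty and nothing runs.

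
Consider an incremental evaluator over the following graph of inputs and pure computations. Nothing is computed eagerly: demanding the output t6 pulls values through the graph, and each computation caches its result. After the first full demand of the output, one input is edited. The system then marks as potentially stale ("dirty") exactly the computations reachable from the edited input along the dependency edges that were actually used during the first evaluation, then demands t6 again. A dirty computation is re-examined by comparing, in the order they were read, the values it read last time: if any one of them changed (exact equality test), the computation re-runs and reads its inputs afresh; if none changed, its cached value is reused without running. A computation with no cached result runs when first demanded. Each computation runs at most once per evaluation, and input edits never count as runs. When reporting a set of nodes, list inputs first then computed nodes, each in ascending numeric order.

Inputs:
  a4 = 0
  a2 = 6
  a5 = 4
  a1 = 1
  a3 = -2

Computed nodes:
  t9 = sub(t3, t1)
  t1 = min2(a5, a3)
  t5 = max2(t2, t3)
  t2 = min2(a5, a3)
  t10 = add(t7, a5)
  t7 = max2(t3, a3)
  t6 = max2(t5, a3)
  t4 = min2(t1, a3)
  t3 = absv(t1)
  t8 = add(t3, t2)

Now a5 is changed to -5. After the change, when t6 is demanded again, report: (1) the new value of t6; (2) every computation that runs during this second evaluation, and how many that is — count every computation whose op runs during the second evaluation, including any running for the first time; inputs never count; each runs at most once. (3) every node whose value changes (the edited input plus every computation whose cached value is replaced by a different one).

Initial pass — values computed on the first demand:
  t1 = min2(4, -2) = -2
  t2 = min2(4, -2) = -2
  t3 = absv(-2) = 2
  t5 = max2(-2, 2) = 2
  t6 = max2(2, -2) = 2

Second demand — change propagation:
  t1: re-runs because a5 4->-5; new result -5.
  t2: re-runs because a5 4->-5; new result -5.
  t3: re-runs because t1 -2->-5; new result 5.
  t5: re-runs because t2 -2->-5; t3 2->5; new result 5.
  t6: re-runs because t5 2->5; new result 5.

t6 now evaluates to 5.
Run set: t1, t2, t3, t5, t6 (5 run).
Changed values: a5, t1, t2, t3, t5, t6.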